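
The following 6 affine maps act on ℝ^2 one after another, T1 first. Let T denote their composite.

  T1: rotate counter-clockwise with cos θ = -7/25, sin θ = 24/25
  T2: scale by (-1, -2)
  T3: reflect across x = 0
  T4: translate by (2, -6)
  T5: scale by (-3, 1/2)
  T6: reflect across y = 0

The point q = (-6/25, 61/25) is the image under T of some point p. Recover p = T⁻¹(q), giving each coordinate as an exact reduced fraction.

T1 = [-7/25 -24/25 0; 24/25 -7/25 0; 0 0 1]
T2·T1 = [7/25 24/25 0; -48/25 14/25 0; 0 0 1]
T3·…·T1 = [-7/25 -24/25 0; -48/25 14/25 0; 0 0 1]
T4·…·T1 = [-7/25 -24/25 2; -48/25 14/25 -6; 0 0 1]
T5·…·T1 = [21/25 72/25 -6; -24/25 7/25 -3; 0 0 1]
T6·…·T1 = [21/25 72/25 -6; 24/25 -7/25 3; 0 0 1]
det M = -3; M⁻¹ = [7/75 24/25 -58/25; 8/25 -7/25 69/25; 0 0 1]
M⁻¹ · (-6/25, 61/25)ᵀ = (0, 2)ᵀ

p = (0, 2)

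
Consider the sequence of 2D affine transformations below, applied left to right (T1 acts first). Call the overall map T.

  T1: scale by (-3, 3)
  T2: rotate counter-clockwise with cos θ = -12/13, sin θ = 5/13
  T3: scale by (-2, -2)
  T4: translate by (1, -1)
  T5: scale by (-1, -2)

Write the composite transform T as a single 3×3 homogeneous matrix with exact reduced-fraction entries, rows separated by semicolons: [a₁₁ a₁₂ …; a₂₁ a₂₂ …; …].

T = [72/13 -30/13 -1; -60/13 -144/13 2; 0 0 1]

T1 = [-3 0 0; 0 3 0; 0 0 1]
T2·T1 = [36/13 -15/13 0; -15/13 -36/13 0; 0 0 1]
T3·…·T1 = [-72/13 30/13 0; 30/13 72/13 0; 0 0 1]
T4·…·T1 = [-72/13 30/13 1; 30/13 72/13 -1; 0 0 1]
T5·…·T1 = [72/13 -30/13 -1; -60/13 -144/13 2; 0 0 1]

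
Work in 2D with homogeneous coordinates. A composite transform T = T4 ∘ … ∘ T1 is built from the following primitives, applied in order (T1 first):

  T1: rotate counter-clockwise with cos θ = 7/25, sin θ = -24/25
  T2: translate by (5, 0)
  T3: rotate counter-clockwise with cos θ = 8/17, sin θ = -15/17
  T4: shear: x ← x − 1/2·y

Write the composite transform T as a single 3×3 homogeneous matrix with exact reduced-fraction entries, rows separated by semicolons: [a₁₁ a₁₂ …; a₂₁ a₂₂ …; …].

T1 = [7/25 24/25 0; -24/25 7/25 0; 0 0 1]
T2·T1 = [7/25 24/25 5; -24/25 7/25 0; 0 0 1]
T3·…·T1 = [-304/425 297/425 40/17; -297/425 -304/425 -75/17; 0 0 1]
T4·…·T1 = [-311/850 449/425 155/34; -297/425 -304/425 -75/17; 0 0 1]

T = [-311/850 449/425 155/34; -297/425 -304/425 -75/17; 0 0 1]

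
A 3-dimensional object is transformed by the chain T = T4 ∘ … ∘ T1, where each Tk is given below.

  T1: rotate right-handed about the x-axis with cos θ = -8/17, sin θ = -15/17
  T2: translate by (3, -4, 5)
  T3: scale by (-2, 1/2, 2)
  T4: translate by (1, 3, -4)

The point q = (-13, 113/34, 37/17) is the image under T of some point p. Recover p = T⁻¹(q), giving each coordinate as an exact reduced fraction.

T1 = [1 0 0 0; 0 -8/17 15/17 0; 0 -15/17 -8/17 0; 0 0 0 1]
T2·T1 = [1 0 0 3; 0 -8/17 15/17 -4; 0 -15/17 -8/17 5; 0 0 0 1]
T3·…·T1 = [-2 0 0 -6; 0 -4/17 15/34 -2; 0 -30/17 -16/17 10; 0 0 0 1]
T4·…·T1 = [-2 0 0 -5; 0 -4/17 15/34 1; 0 -30/17 -16/17 6; 0 0 0 1]
det M = -2; M⁻¹ = [-1/2 0 0 -5/2; 0 -16/17 -15/34 61/17; 0 30/17 -4/17 -6/17; 0 0 0 1]
M⁻¹ · (-13, 113/34, 37/17)ᵀ = (4, -1/2, 5)ᵀ

p = (4, -1/2, 5)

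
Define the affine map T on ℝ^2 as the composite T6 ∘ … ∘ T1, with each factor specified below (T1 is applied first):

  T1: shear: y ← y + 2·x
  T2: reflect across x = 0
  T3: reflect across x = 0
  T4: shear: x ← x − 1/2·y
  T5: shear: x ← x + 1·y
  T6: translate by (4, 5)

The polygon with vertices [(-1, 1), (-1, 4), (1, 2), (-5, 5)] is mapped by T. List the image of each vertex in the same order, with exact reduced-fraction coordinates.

T1 shear: y ← y + 2·x: (-1, 1) → (-1, -1); (-1, 4) → (-1, 2); (1, 2) → (1, 4); (-5, 5) → (-5, -5)
T2 reflect across x = 0: (-1, -1) → (1, -1); (-1, 2) → (1, 2); (1, 4) → (-1, 4); (-5, -5) → (5, -5)
T3 reflect across x = 0: (1, -1) → (-1, -1); (1, 2) → (-1, 2); (-1, 4) → (1, 4); (5, -5) → (-5, -5)
T4 shear: x ← x − 1/2·y: (-1, -1) → (-1/2, -1); (-1, 2) → (-2, 2); (1, 4) → (-1, 4); (-5, -5) → (-5/2, -5)
T5 shear: x ← x + 1·y: (-1/2, -1) → (-3/2, -1); (-2, 2) → (0, 2); (-1, 4) → (3, 4); (-5/2, -5) → (-15/2, -5)
T6 translate by (4, 5): (-3/2, -1) → (5/2, 4); (0, 2) → (4, 7); (3, 4) → (7, 9); (-15/2, -5) → (-7/2, 0)

image vertices: (5/2, 4), (4, 7), (7, 9), (-7/2, 0)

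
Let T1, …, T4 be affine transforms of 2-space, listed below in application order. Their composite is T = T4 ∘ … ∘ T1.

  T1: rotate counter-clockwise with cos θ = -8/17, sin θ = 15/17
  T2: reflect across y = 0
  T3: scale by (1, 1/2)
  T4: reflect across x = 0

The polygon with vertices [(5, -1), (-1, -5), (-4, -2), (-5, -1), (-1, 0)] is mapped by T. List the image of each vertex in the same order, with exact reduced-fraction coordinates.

image vertices: (25/17, -83/34), (-83/17, -25/34), (-62/17, 22/17), (-55/17, 67/34), (-8/17, 15/34)

T1 rotate counter-clockwise with cos θ = -8/17, sin θ = 15/17: (5, -1) → (-25/17, 83/17); (-1, -5) → (83/17, 25/17); (-4, -2) → (62/17, -44/17); (-5, -1) → (55/17, -67/17); (-1, 0) → (8/17, -15/17)
T2 reflect across y = 0: (-25/17, 83/17) → (-25/17, -83/17); (83/17, 25/17) → (83/17, -25/17); (62/17, -44/17) → (62/17, 44/17); (55/17, -67/17) → (55/17, 67/17); (8/17, -15/17) → (8/17, 15/17)
T3 scale by (1, 1/2): (-25/17, -83/17) → (-25/17, -83/34); (83/17, -25/17) → (83/17, -25/34); (62/17, 44/17) → (62/17, 22/17); (55/17, 67/17) → (55/17, 67/34); (8/17, 15/17) → (8/17, 15/34)
T4 reflect across x = 0: (-25/17, -83/34) → (25/17, -83/34); (83/17, -25/34) → (-83/17, -25/34); (62/17, 22/17) → (-62/17, 22/17); (55/17, 67/34) → (-55/17, 67/34); (8/17, 15/34) → (-8/17, 15/34)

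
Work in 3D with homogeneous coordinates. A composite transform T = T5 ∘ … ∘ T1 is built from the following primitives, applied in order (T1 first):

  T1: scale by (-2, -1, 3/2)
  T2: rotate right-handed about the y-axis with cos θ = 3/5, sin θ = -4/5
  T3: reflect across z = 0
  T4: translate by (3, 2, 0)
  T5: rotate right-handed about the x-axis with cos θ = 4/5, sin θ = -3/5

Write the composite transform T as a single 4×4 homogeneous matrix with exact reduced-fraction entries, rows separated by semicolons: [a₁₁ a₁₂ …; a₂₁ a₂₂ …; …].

T = [-6/5 0 -6/5 3; 24/25 -4/5 -27/50 8/5; 32/25 3/5 -18/25 -6/5; 0 0 0 1]

T1 = [-2 0 0 0; 0 -1 0 0; 0 0 3/2 0; 0 0 0 1]
T2·T1 = [-6/5 0 -6/5 0; 0 -1 0 0; -8/5 0 9/10 0; 0 0 0 1]
T3·…·T1 = [-6/5 0 -6/5 0; 0 -1 0 0; 8/5 0 -9/10 0; 0 0 0 1]
T4·…·T1 = [-6/5 0 -6/5 3; 0 -1 0 2; 8/5 0 -9/10 0; 0 0 0 1]
T5·…·T1 = [-6/5 0 -6/5 3; 24/25 -4/5 -27/50 8/5; 32/25 3/5 -18/25 -6/5; 0 0 0 1]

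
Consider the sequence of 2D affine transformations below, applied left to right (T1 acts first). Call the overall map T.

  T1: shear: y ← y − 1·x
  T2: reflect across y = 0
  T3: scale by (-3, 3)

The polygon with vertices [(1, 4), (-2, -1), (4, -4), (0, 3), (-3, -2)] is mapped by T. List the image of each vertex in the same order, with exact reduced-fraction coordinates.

image vertices: (-3, -9), (6, -3), (-12, 24), (0, -9), (9, -3)

T1 shear: y ← y − 1·x: (1, 4) → (1, 3); (-2, -1) → (-2, 1); (4, -4) → (4, -8); (0, 3) → (0, 3); (-3, -2) → (-3, 1)
T2 reflect across y = 0: (1, 3) → (1, -3); (-2, 1) → (-2, -1); (4, -8) → (4, 8); (0, 3) → (0, -3); (-3, 1) → (-3, -1)
T3 scale by (-3, 3): (1, -3) → (-3, -9); (-2, -1) → (6, -3); (4, 8) → (-12, 24); (0, -3) → (0, -9); (-3, -1) → (9, -3)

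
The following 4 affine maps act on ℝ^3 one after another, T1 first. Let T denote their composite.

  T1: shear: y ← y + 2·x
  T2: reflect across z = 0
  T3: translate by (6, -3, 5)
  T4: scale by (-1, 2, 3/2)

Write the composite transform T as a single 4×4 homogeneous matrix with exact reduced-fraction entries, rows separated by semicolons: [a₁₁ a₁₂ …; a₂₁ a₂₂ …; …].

T1 = [1 0 0 0; 2 1 0 0; 0 0 1 0; 0 0 0 1]
T2·T1 = [1 0 0 0; 2 1 0 0; 0 0 -1 0; 0 0 0 1]
T3·…·T1 = [1 0 0 6; 2 1 0 -3; 0 0 -1 5; 0 0 0 1]
T4·…·T1 = [-1 0 0 -6; 4 2 0 -6; 0 0 -3/2 15/2; 0 0 0 1]

T = [-1 0 0 -6; 4 2 0 -6; 0 0 -3/2 15/2; 0 0 0 1]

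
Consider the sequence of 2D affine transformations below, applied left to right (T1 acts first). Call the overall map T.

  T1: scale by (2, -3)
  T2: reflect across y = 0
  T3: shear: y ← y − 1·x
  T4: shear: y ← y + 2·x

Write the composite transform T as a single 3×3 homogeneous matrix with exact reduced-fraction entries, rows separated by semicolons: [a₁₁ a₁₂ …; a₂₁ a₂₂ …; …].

T1 = [2 0 0; 0 -3 0; 0 0 1]
T2·T1 = [2 0 0; 0 3 0; 0 0 1]
T3·…·T1 = [2 0 0; -2 3 0; 0 0 1]
T4·…·T1 = [2 0 0; 2 3 0; 0 0 1]

T = [2 0 0; 2 3 0; 0 0 1]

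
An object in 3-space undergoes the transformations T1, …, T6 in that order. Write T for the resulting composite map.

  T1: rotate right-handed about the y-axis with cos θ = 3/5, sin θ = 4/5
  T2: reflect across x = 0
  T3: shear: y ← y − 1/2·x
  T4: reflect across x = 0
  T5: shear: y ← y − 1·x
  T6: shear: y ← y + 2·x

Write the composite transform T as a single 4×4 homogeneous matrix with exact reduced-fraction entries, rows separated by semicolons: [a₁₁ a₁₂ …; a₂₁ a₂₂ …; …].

T1 = [3/5 0 4/5 0; 0 1 0 0; -4/5 0 3/5 0; 0 0 0 1]
T2·T1 = [-3/5 0 -4/5 0; 0 1 0 0; -4/5 0 3/5 0; 0 0 0 1]
T3·…·T1 = [-3/5 0 -4/5 0; 3/10 1 2/5 0; -4/5 0 3/5 0; 0 0 0 1]
T4·…·T1 = [3/5 0 4/5 0; 3/10 1 2/5 0; -4/5 0 3/5 0; 0 0 0 1]
T5·…·T1 = [3/5 0 4/5 0; -3/10 1 -2/5 0; -4/5 0 3/5 0; 0 0 0 1]
T6·…·T1 = [3/5 0 4/5 0; 9/10 1 6/5 0; -4/5 0 3/5 0; 0 0 0 1]

T = [3/5 0 4/5 0; 9/10 1 6/5 0; -4/5 0 3/5 0; 0 0 0 1]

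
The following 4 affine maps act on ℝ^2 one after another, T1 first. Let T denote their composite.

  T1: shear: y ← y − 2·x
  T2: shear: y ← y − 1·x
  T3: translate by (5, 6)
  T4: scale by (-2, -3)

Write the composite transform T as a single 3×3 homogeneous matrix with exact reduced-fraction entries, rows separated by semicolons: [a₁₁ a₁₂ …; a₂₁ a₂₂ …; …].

T = [-2 0 -10; 9 -3 -18; 0 0 1]

T1 = [1 0 0; -2 1 0; 0 0 1]
T2·T1 = [1 0 0; -3 1 0; 0 0 1]
T3·…·T1 = [1 0 5; -3 1 6; 0 0 1]
T4·…·T1 = [-2 0 -10; 9 -3 -18; 0 0 1]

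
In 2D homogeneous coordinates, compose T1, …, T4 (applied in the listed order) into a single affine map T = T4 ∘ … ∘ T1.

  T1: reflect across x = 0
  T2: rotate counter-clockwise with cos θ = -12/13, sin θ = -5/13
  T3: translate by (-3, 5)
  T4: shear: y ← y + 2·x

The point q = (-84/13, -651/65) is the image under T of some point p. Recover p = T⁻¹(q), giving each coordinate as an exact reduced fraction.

T1 = [-1 0 0; 0 1 0; 0 0 1]
T2·T1 = [12/13 5/13 0; 5/13 -12/13 0; 0 0 1]
T3·…·T1 = [12/13 5/13 -3; 5/13 -12/13 5; 0 0 1]
T4·…·T1 = [12/13 5/13 -3; 29/13 -2/13 -1; 0 0 1]
det M = -1; M⁻¹ = [2/13 5/13 11/13; 29/13 -12/13 75/13; 0 0 1]
M⁻¹ · (-84/13, -651/65)ᵀ = (-4, 3/5)ᵀ

p = (-4, 3/5)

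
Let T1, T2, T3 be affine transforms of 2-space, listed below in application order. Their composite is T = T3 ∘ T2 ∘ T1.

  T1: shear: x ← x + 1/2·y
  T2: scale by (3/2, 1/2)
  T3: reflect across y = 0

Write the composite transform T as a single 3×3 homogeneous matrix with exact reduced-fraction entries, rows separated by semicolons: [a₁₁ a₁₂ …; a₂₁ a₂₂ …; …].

T1 = [1 1/2 0; 0 1 0; 0 0 1]
T2·T1 = [3/2 3/4 0; 0 1/2 0; 0 0 1]
T3·…·T1 = [3/2 3/4 0; 0 -1/2 0; 0 0 1]

T = [3/2 3/4 0; 0 -1/2 0; 0 0 1]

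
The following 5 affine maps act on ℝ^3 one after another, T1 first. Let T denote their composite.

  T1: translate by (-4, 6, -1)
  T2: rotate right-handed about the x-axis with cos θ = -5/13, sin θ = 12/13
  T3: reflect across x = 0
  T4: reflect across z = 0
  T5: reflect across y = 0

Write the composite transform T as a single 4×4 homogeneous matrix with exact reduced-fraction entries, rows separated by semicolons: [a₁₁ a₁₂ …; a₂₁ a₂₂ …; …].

T1 = [1 0 0 -4; 0 1 0 6; 0 0 1 -1; 0 0 0 1]
T2·T1 = [1 0 0 -4; 0 -5/13 -12/13 -18/13; 0 12/13 -5/13 77/13; 0 0 0 1]
T3·…·T1 = [-1 0 0 4; 0 -5/13 -12/13 -18/13; 0 12/13 -5/13 77/13; 0 0 0 1]
T4·…·T1 = [-1 0 0 4; 0 -5/13 -12/13 -18/13; 0 -12/13 5/13 -77/13; 0 0 0 1]
T5·…·T1 = [-1 0 0 4; 0 5/13 12/13 18/13; 0 -12/13 5/13 -77/13; 0 0 0 1]

T = [-1 0 0 4; 0 5/13 12/13 18/13; 0 -12/13 5/13 -77/13; 0 0 0 1]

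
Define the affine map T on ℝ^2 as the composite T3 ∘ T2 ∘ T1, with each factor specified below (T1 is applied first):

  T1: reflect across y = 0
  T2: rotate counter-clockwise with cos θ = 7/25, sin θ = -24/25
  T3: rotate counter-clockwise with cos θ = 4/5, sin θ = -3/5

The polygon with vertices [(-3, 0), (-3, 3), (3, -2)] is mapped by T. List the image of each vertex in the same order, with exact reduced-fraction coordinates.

image vertices: (132/125, 351/125), (-219/125, 483/125), (102/125, -439/125)

T1 reflect across y = 0: (-3, 0) → (-3, 0); (-3, 3) → (-3, -3); (3, -2) → (3, 2)
T2 rotate counter-clockwise with cos θ = 7/25, sin θ = -24/25: (-3, 0) → (-21/25, 72/25); (-3, -3) → (-93/25, 51/25); (3, 2) → (69/25, -58/25)
T3 rotate counter-clockwise with cos θ = 4/5, sin θ = -3/5: (-21/25, 72/25) → (132/125, 351/125); (-93/25, 51/25) → (-219/125, 483/125); (69/25, -58/25) → (102/125, -439/125)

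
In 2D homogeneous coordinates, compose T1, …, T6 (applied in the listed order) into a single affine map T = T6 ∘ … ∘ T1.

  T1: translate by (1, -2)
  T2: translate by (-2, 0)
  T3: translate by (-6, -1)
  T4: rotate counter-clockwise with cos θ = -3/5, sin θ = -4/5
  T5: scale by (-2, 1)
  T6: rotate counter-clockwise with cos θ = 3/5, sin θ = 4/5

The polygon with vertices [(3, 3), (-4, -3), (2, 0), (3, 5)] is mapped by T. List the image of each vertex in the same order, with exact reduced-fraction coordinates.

image vertices: (-136/25, -48/25), (-302/25, 114/25), (-134/25, 63/25), (-32/5, -26/5)

T1 translate by (1, -2): (3, 3) → (4, 1); (-4, -3) → (-3, -5); (2, 0) → (3, -2); (3, 5) → (4, 3)
T2 translate by (-2, 0): (4, 1) → (2, 1); (-3, -5) → (-5, -5); (3, -2) → (1, -2); (4, 3) → (2, 3)
T3 translate by (-6, -1): (2, 1) → (-4, 0); (-5, -5) → (-11, -6); (1, -2) → (-5, -3); (2, 3) → (-4, 2)
T4 rotate counter-clockwise with cos θ = -3/5, sin θ = -4/5: (-4, 0) → (12/5, 16/5); (-11, -6) → (9/5, 62/5); (-5, -3) → (3/5, 29/5); (-4, 2) → (4, 2)
T5 scale by (-2, 1): (12/5, 16/5) → (-24/5, 16/5); (9/5, 62/5) → (-18/5, 62/5); (3/5, 29/5) → (-6/5, 29/5); (4, 2) → (-8, 2)
T6 rotate counter-clockwise with cos θ = 3/5, sin θ = 4/5: (-24/5, 16/5) → (-136/25, -48/25); (-18/5, 62/5) → (-302/25, 114/25); (-6/5, 29/5) → (-134/25, 63/25); (-8, 2) → (-32/5, -26/5)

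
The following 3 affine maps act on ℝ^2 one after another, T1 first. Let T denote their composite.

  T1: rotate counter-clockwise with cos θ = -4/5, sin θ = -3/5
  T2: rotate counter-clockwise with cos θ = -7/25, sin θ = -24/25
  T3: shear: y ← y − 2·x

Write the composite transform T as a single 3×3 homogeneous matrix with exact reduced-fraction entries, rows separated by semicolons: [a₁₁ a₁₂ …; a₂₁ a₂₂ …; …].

T1 = [-4/5 3/5 0; -3/5 -4/5 0; 0 0 1]
T2·T1 = [-44/125 -117/125 0; 117/125 -44/125 0; 0 0 1]
T3·…·T1 = [-44/125 -117/125 0; 41/25 38/25 0; 0 0 1]

T = [-44/125 -117/125 0; 41/25 38/25 0; 0 0 1]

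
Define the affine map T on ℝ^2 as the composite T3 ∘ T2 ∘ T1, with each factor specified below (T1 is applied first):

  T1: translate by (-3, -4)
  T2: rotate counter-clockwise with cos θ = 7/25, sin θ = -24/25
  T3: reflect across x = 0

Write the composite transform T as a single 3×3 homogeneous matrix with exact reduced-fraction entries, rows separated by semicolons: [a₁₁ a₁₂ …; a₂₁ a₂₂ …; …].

T = [-7/25 -24/25 117/25; -24/25 7/25 44/25; 0 0 1]

T1 = [1 0 -3; 0 1 -4; 0 0 1]
T2·T1 = [7/25 24/25 -117/25; -24/25 7/25 44/25; 0 0 1]
T3·…·T1 = [-7/25 -24/25 117/25; -24/25 7/25 44/25; 0 0 1]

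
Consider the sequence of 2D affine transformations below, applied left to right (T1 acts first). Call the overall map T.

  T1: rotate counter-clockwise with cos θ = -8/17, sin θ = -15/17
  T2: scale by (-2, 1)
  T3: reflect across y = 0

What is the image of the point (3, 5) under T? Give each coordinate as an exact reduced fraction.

T(p) = (-6, 5)

T1 rotate counter-clockwise with cos θ = -8/17, sin θ = -15/17: (3, 5) → (3, -5)
T2 scale by (-2, 1): (3, -5) → (-6, -5)
T3 reflect across y = 0: (-6, -5) → (-6, 5)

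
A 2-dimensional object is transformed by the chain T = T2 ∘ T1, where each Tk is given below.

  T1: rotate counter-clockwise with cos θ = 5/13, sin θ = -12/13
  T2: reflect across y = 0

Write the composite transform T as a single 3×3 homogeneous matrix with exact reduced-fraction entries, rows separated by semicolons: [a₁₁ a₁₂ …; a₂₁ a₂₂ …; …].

T1 = [5/13 12/13 0; -12/13 5/13 0; 0 0 1]
T2·T1 = [5/13 12/13 0; 12/13 -5/13 0; 0 0 1]

T = [5/13 12/13 0; 12/13 -5/13 0; 0 0 1]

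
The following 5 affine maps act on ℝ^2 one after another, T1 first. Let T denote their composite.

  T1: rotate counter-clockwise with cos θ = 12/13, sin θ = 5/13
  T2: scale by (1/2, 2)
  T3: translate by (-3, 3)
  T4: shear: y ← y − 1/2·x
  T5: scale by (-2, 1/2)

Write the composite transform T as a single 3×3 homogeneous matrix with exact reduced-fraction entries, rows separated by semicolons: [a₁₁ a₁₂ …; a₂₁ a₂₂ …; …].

T1 = [12/13 -5/13 0; 5/13 12/13 0; 0 0 1]
T2·T1 = [6/13 -5/26 0; 10/13 24/13 0; 0 0 1]
T3·…·T1 = [6/13 -5/26 -3; 10/13 24/13 3; 0 0 1]
T4·…·T1 = [6/13 -5/26 -3; 7/13 101/52 9/2; 0 0 1]
T5·…·T1 = [-12/13 5/13 6; 7/26 101/104 9/4; 0 0 1]

T = [-12/13 5/13 6; 7/26 101/104 9/4; 0 0 1]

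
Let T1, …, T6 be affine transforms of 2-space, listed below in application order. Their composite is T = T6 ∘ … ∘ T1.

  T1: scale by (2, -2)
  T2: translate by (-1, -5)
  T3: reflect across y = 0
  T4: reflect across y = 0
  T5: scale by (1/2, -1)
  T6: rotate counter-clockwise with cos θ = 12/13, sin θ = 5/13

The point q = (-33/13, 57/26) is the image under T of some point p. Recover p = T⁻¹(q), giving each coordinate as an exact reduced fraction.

T1 = [2 0 0; 0 -2 0; 0 0 1]
T2·T1 = [2 0 -1; 0 -2 -5; 0 0 1]
T3·…·T1 = [2 0 -1; 0 2 5; 0 0 1]
T4·…·T1 = [2 0 -1; 0 -2 -5; 0 0 1]
T5·…·T1 = [1 0 -1/2; 0 2 5; 0 0 1]
T6·…·T1 = [12/13 -10/13 -31/13; 5/13 24/13 115/26; 0 0 1]
det M = 2; M⁻¹ = [12/13 5/13 1/2; -5/26 6/13 -5/2; 0 0 1]
M⁻¹ · (-33/13, 57/26)ᵀ = (-1, -1)ᵀ

p = (-1, -1)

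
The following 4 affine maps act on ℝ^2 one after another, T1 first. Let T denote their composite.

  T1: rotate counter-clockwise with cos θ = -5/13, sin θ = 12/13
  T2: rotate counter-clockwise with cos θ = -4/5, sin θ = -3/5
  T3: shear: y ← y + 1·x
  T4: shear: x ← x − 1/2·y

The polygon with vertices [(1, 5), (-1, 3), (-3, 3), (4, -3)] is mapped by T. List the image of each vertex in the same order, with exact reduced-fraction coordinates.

image vertices: (-1/5, 36/5), (-79/65, 244/65), (-168/65, 198/65), (85/26, -35/13)

T1 rotate counter-clockwise with cos θ = -5/13, sin θ = 12/13: (1, 5) → (-5, -1); (-1, 3) → (-31/13, -27/13); (-3, 3) → (-21/13, -51/13); (4, -3) → (16/13, 63/13)
T2 rotate counter-clockwise with cos θ = -4/5, sin θ = -3/5: (-5, -1) → (17/5, 19/5); (-31/13, -27/13) → (43/65, 201/65); (-21/13, -51/13) → (-69/65, 267/65); (16/13, 63/13) → (25/13, -60/13)
T3 shear: y ← y + 1·x: (17/5, 19/5) → (17/5, 36/5); (43/65, 201/65) → (43/65, 244/65); (-69/65, 267/65) → (-69/65, 198/65); (25/13, -60/13) → (25/13, -35/13)
T4 shear: x ← x − 1/2·y: (17/5, 36/5) → (-1/5, 36/5); (43/65, 244/65) → (-79/65, 244/65); (-69/65, 198/65) → (-168/65, 198/65); (25/13, -35/13) → (85/26, -35/13)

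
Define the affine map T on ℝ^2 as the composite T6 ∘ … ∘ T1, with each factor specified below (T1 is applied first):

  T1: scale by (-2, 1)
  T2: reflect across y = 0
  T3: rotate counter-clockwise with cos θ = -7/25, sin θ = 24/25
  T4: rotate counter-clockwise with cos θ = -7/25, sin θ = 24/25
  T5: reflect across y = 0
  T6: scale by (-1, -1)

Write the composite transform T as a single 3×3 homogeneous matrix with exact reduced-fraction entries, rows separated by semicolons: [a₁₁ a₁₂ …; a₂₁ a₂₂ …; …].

T1 = [-2 0 0; 0 1 0; 0 0 1]
T2·T1 = [-2 0 0; 0 -1 0; 0 0 1]
T3·…·T1 = [14/25 24/25 0; -48/25 7/25 0; 0 0 1]
T4·…·T1 = [1054/625 -336/625 0; 672/625 527/625 0; 0 0 1]
T5·…·T1 = [1054/625 -336/625 0; -672/625 -527/625 0; 0 0 1]
T6·…·T1 = [-1054/625 336/625 0; 672/625 527/625 0; 0 0 1]

T = [-1054/625 336/625 0; 672/625 527/625 0; 0 0 1]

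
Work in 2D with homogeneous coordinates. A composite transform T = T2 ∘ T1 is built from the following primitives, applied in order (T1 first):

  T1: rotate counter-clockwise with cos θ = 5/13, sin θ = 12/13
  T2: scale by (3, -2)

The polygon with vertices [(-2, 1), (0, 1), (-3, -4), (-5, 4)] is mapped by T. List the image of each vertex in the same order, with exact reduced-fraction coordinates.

image vertices: (-66/13, 38/13), (-36/13, -10/13), (99/13, 112/13), (-219/13, 80/13)

T1 rotate counter-clockwise with cos θ = 5/13, sin θ = 12/13: (-2, 1) → (-22/13, -19/13); (0, 1) → (-12/13, 5/13); (-3, -4) → (33/13, -56/13); (-5, 4) → (-73/13, -40/13)
T2 scale by (3, -2): (-22/13, -19/13) → (-66/13, 38/13); (-12/13, 5/13) → (-36/13, -10/13); (33/13, -56/13) → (99/13, 112/13); (-73/13, -40/13) → (-219/13, 80/13)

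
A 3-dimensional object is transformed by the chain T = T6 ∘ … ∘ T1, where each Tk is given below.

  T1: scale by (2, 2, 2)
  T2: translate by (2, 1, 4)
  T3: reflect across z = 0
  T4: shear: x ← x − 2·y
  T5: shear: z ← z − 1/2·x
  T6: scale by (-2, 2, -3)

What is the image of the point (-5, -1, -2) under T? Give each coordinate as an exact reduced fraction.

T(p) = (12, -2, -9)

T1 scale by (2, 2, 2): (-5, -1, -2) → (-10, -2, -4)
T2 translate by (2, 1, 4): (-10, -2, -4) → (-8, -1, 0)
T3 reflect across z = 0: (-8, -1, 0) → (-8, -1, 0)
T4 shear: x ← x − 2·y: (-8, -1, 0) → (-6, -1, 0)
T5 shear: z ← z − 1/2·x: (-6, -1, 0) → (-6, -1, 3)
T6 scale by (-2, 2, -3): (-6, -1, 3) → (12, -2, -9)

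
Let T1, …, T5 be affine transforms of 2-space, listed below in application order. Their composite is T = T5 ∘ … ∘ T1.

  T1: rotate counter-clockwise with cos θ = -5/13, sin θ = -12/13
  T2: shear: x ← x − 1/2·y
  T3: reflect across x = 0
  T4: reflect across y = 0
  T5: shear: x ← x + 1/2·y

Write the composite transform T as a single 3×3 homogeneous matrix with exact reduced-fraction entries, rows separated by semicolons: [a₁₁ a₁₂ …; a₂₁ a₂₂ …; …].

T = [5/13 -12/13 0; 12/13 5/13 0; 0 0 1]

T1 = [-5/13 12/13 0; -12/13 -5/13 0; 0 0 1]
T2·T1 = [1/13 29/26 0; -12/13 -5/13 0; 0 0 1]
T3·…·T1 = [-1/13 -29/26 0; -12/13 -5/13 0; 0 0 1]
T4·…·T1 = [-1/13 -29/26 0; 12/13 5/13 0; 0 0 1]
T5·…·T1 = [5/13 -12/13 0; 12/13 5/13 0; 0 0 1]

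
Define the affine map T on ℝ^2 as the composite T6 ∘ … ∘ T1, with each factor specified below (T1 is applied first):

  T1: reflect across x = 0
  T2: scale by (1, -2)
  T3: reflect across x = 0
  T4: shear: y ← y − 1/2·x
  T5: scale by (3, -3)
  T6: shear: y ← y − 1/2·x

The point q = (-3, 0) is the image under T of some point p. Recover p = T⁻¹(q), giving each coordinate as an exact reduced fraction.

p = (-1, 0)

T1 = [-1 0 0; 0 1 0; 0 0 1]
T2·T1 = [-1 0 0; 0 -2 0; 0 0 1]
T3·…·T1 = [1 0 0; 0 -2 0; 0 0 1]
T4·…·T1 = [1 0 0; -1/2 -2 0; 0 0 1]
T5·…·T1 = [3 0 0; 3/2 6 0; 0 0 1]
T6·…·T1 = [3 0 0; 0 6 0; 0 0 1]
det M = 18; M⁻¹ = [1/3 0 0; 0 1/6 0; 0 0 1]
M⁻¹ · (-3, 0)ᵀ = (-1, 0)ᵀ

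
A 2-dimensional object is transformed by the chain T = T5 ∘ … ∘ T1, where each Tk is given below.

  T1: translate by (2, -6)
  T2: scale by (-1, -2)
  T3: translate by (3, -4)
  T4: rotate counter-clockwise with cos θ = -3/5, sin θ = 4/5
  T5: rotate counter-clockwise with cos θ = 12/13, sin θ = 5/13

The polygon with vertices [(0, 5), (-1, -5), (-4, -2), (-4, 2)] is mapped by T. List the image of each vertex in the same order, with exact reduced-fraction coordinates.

T1 translate by (2, -6): (0, 5) → (2, -1); (-1, -5) → (1, -11); (-4, -2) → (-2, -8); (-4, 2) → (-2, -4)
T2 scale by (-1, -2): (2, -1) → (-2, 2); (1, -11) → (-1, 22); (-2, -8) → (2, 16); (-2, -4) → (2, 8)
T3 translate by (3, -4): (-2, 2) → (1, -2); (-1, 22) → (2, 18); (2, 16) → (5, 12); (2, 8) → (5, 4)
T4 rotate counter-clockwise with cos θ = -3/5, sin θ = 4/5: (1, -2) → (1, 2); (2, 18) → (-78/5, -46/5); (5, 12) → (-63/5, -16/5); (5, 4) → (-31/5, 8/5)
T5 rotate counter-clockwise with cos θ = 12/13, sin θ = 5/13: (1, 2) → (2/13, 29/13); (-78/5, -46/5) → (-706/65, -942/65); (-63/5, -16/5) → (-52/5, -39/5); (-31/5, 8/5) → (-412/65, -59/65)

image vertices: (2/13, 29/13), (-706/65, -942/65), (-52/5, -39/5), (-412/65, -59/65)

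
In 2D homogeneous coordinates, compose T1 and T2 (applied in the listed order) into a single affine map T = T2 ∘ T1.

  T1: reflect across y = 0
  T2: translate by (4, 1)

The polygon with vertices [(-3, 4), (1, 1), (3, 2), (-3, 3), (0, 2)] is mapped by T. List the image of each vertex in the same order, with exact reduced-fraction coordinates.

image vertices: (1, -3), (5, 0), (7, -1), (1, -2), (4, -1)

T1 reflect across y = 0: (-3, 4) → (-3, -4); (1, 1) → (1, -1); (3, 2) → (3, -2); (-3, 3) → (-3, -3); (0, 2) → (0, -2)
T2 translate by (4, 1): (-3, -4) → (1, -3); (1, -1) → (5, 0); (3, -2) → (7, -1); (-3, -3) → (1, -2); (0, -2) → (4, -1)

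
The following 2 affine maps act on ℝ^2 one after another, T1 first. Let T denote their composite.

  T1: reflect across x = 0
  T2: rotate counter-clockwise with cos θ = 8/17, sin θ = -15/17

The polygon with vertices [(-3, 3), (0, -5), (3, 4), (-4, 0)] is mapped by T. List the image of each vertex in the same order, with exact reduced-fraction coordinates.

image vertices: (69/17, -21/17), (-75/17, -40/17), (36/17, 77/17), (32/17, -60/17)

T1 reflect across x = 0: (-3, 3) → (3, 3); (0, -5) → (0, -5); (3, 4) → (-3, 4); (-4, 0) → (4, 0)
T2 rotate counter-clockwise with cos θ = 8/17, sin θ = -15/17: (3, 3) → (69/17, -21/17); (0, -5) → (-75/17, -40/17); (-3, 4) → (36/17, 77/17); (4, 0) → (32/17, -60/17)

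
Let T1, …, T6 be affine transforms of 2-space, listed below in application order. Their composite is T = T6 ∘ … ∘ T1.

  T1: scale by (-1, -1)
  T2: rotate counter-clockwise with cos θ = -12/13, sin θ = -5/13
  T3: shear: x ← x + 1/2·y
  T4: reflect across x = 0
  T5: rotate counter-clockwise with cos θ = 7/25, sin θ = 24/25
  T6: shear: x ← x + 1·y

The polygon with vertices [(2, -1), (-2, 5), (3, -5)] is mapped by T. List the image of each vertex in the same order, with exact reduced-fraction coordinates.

image vertices: (-834/325, -686/325), (-106/325, 926/325), (-857/650, -1239/325)

T1 scale by (-1, -1): (2, -1) → (-2, 1); (-2, 5) → (2, -5); (3, -5) → (-3, 5)
T2 rotate counter-clockwise with cos θ = -12/13, sin θ = -5/13: (-2, 1) → (29/13, -2/13); (2, -5) → (-49/13, 50/13); (-3, 5) → (61/13, -45/13)
T3 shear: x ← x + 1/2·y: (29/13, -2/13) → (28/13, -2/13); (-49/13, 50/13) → (-24/13, 50/13); (61/13, -45/13) → (77/26, -45/13)
T4 reflect across x = 0: (28/13, -2/13) → (-28/13, -2/13); (-24/13, 50/13) → (24/13, 50/13); (77/26, -45/13) → (-77/26, -45/13)
T5 rotate counter-clockwise with cos θ = 7/25, sin θ = 24/25: (-28/13, -2/13) → (-148/325, -686/325); (24/13, 50/13) → (-1032/325, 926/325); (-77/26, -45/13) → (1621/650, -1239/325)
T6 shear: x ← x + 1·y: (-148/325, -686/325) → (-834/325, -686/325); (-1032/325, 926/325) → (-106/325, 926/325); (1621/650, -1239/325) → (-857/650, -1239/325)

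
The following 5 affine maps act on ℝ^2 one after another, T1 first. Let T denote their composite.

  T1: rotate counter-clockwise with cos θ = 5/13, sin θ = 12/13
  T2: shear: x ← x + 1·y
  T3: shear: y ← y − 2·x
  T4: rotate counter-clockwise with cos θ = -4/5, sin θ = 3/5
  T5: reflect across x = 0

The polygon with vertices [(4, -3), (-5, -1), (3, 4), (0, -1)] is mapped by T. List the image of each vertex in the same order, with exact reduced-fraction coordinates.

T1 rotate counter-clockwise with cos θ = 5/13, sin θ = 12/13: (4, -3) → (56/13, 33/13); (-5, -1) → (-1, -5); (3, 4) → (-33/13, 56/13); (0, -1) → (12/13, -5/13)
T2 shear: x ← x + 1·y: (56/13, 33/13) → (89/13, 33/13); (-1, -5) → (-6, -5); (-33/13, 56/13) → (23/13, 56/13); (12/13, -5/13) → (7/13, -5/13)
T3 shear: y ← y − 2·x: (89/13, 33/13) → (89/13, -145/13); (-6, -5) → (-6, 7); (23/13, 56/13) → (23/13, 10/13); (7/13, -5/13) → (7/13, -19/13)
T4 rotate counter-clockwise with cos θ = -4/5, sin θ = 3/5: (89/13, -145/13) → (79/65, 847/65); (-6, 7) → (3/5, -46/5); (23/13, 10/13) → (-122/65, 29/65); (7/13, -19/13) → (29/65, 97/65)
T5 reflect across x = 0: (79/65, 847/65) → (-79/65, 847/65); (3/5, -46/5) → (-3/5, -46/5); (-122/65, 29/65) → (122/65, 29/65); (29/65, 97/65) → (-29/65, 97/65)

image vertices: (-79/65, 847/65), (-3/5, -46/5), (122/65, 29/65), (-29/65, 97/65)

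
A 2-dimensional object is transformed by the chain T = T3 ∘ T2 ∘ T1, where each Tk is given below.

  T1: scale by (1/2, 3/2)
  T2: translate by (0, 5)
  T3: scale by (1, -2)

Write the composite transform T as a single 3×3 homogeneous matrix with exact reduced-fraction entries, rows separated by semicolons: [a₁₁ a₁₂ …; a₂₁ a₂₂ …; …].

T1 = [1/2 0 0; 0 3/2 0; 0 0 1]
T2·T1 = [1/2 0 0; 0 3/2 5; 0 0 1]
T3·…·T1 = [1/2 0 0; 0 -3 -10; 0 0 1]

T = [1/2 0 0; 0 -3 -10; 0 0 1]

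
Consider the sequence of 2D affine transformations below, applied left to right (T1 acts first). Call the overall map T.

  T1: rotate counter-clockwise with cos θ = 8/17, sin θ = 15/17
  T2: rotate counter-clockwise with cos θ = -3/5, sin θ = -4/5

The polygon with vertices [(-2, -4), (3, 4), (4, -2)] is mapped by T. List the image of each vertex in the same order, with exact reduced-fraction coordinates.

T1 rotate counter-clockwise with cos θ = 8/17, sin θ = 15/17: (-2, -4) → (44/17, -62/17); (3, 4) → (-36/17, 77/17); (4, -2) → (62/17, 44/17)
T2 rotate counter-clockwise with cos θ = -3/5, sin θ = -4/5: (44/17, -62/17) → (-76/17, 2/17); (-36/17, 77/17) → (416/85, -87/85); (62/17, 44/17) → (-2/17, -76/17)

image vertices: (-76/17, 2/17), (416/85, -87/85), (-2/17, -76/17)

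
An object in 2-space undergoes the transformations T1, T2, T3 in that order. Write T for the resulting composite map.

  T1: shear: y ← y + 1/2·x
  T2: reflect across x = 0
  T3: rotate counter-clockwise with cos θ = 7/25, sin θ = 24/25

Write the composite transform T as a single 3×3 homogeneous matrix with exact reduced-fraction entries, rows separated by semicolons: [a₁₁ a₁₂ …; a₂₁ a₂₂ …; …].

T = [-19/25 -24/25 0; -41/50 7/25 0; 0 0 1]

T1 = [1 0 0; 1/2 1 0; 0 0 1]
T2·T1 = [-1 0 0; 1/2 1 0; 0 0 1]
T3·…·T1 = [-19/25 -24/25 0; -41/50 7/25 0; 0 0 1]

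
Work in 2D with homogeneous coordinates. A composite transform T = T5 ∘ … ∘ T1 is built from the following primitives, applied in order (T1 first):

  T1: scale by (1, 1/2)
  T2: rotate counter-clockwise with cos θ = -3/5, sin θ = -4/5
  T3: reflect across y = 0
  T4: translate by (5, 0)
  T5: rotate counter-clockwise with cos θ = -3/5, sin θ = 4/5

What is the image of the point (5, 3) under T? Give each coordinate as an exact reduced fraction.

T(p) = (-146/25, -19/50)

T1 scale by (1, 1/2): (5, 3) → (5, 3/2)
T2 rotate counter-clockwise with cos θ = -3/5, sin θ = -4/5: (5, 3/2) → (-9/5, -49/10)
T3 reflect across y = 0: (-9/5, -49/10) → (-9/5, 49/10)
T4 translate by (5, 0): (-9/5, 49/10) → (16/5, 49/10)
T5 rotate counter-clockwise with cos θ = -3/5, sin θ = 4/5: (16/5, 49/10) → (-146/25, -19/50)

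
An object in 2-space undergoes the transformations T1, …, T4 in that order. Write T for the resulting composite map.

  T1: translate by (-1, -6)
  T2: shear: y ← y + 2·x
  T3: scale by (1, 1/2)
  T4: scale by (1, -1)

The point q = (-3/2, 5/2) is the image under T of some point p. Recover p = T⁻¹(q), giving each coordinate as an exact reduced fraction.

T1 = [1 0 -1; 0 1 -6; 0 0 1]
T2·T1 = [1 0 -1; 2 1 -8; 0 0 1]
T3·…·T1 = [1 0 -1; 1 1/2 -4; 0 0 1]
T4·…·T1 = [1 0 -1; -1 -1/2 4; 0 0 1]
det M = -1/2; M⁻¹ = [1 0 1; -2 -2 6; 0 0 1]
M⁻¹ · (-3/2, 5/2)ᵀ = (-1/2, 4)ᵀ

p = (-1/2, 4)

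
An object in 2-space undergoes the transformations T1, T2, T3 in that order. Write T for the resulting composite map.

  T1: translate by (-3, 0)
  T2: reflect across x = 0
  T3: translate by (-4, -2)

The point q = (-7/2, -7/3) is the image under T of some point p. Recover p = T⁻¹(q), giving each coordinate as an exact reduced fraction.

p = (5/2, -1/3)

T1 = [1 0 -3; 0 1 0; 0 0 1]
T2·T1 = [-1 0 3; 0 1 0; 0 0 1]
T3·…·T1 = [-1 0 -1; 0 1 -2; 0 0 1]
det M = -1; M⁻¹ = [-1 0 -1; 0 1 2; 0 0 1]
M⁻¹ · (-7/2, -7/3)ᵀ = (5/2, -1/3)ᵀ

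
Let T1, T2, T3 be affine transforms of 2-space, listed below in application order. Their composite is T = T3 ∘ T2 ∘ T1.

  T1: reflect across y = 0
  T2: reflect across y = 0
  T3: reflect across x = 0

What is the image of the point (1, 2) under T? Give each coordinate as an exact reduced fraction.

T(p) = (-1, 2)

T1 reflect across y = 0: (1, 2) → (1, -2)
T2 reflect across y = 0: (1, -2) → (1, 2)
T3 reflect across x = 0: (1, 2) → (-1, 2)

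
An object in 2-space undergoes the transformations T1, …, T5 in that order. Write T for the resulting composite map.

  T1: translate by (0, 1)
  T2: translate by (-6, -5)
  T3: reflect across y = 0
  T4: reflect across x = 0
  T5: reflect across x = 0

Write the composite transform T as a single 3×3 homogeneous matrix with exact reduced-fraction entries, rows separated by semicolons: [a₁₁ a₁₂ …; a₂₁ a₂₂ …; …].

T1 = [1 0 0; 0 1 1; 0 0 1]
T2·T1 = [1 0 -6; 0 1 -4; 0 0 1]
T3·…·T1 = [1 0 -6; 0 -1 4; 0 0 1]
T4·…·T1 = [-1 0 6; 0 -1 4; 0 0 1]
T5·…·T1 = [1 0 -6; 0 -1 4; 0 0 1]

T = [1 0 -6; 0 -1 4; 0 0 1]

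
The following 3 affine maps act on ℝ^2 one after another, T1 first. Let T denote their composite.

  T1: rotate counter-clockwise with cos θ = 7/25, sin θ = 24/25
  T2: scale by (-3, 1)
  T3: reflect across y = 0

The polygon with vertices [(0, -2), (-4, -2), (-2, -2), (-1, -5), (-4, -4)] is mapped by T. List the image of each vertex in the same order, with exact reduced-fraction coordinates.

image vertices: (-144/25, 14/25), (-12/5, 22/5), (-102/25, 62/25), (-339/25, 59/25), (-204/25, 124/25)

T1 rotate counter-clockwise with cos θ = 7/25, sin θ = 24/25: (0, -2) → (48/25, -14/25); (-4, -2) → (4/5, -22/5); (-2, -2) → (34/25, -62/25); (-1, -5) → (113/25, -59/25); (-4, -4) → (68/25, -124/25)
T2 scale by (-3, 1): (48/25, -14/25) → (-144/25, -14/25); (4/5, -22/5) → (-12/5, -22/5); (34/25, -62/25) → (-102/25, -62/25); (113/25, -59/25) → (-339/25, -59/25); (68/25, -124/25) → (-204/25, -124/25)
T3 reflect across y = 0: (-144/25, -14/25) → (-144/25, 14/25); (-12/5, -22/5) → (-12/5, 22/5); (-102/25, -62/25) → (-102/25, 62/25); (-339/25, -59/25) → (-339/25, 59/25); (-204/25, -124/25) → (-204/25, 124/25)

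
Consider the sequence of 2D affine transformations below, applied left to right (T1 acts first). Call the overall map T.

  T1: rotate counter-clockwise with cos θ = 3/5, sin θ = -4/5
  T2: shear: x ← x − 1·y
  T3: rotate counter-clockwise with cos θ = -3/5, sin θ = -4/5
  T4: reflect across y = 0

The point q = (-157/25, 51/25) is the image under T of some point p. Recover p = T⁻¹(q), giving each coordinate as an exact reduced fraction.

T1 = [3/5 4/5 0; -4/5 3/5 0; 0 0 1]
T2·T1 = [7/5 1/5 0; -4/5 3/5 0; 0 0 1]
T3·…·T1 = [-37/25 9/25 0; -16/25 -13/25 0; 0 0 1]
T4·…·T1 = [-37/25 9/25 0; 16/25 13/25 0; 0 0 1]
det M = -1; M⁻¹ = [-13/25 9/25 0; 16/25 37/25 0; 0 0 1]
M⁻¹ · (-157/25, 51/25)ᵀ = (4, -1)ᵀ

p = (4, -1)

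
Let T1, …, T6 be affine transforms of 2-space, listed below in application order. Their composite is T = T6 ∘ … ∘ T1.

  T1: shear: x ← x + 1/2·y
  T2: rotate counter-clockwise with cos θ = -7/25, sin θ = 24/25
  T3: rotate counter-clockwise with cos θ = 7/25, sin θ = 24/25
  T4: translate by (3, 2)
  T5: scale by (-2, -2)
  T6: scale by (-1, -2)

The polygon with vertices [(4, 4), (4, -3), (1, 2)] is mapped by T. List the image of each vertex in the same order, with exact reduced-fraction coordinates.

T1 shear: x ← x + 1/2·y: (4, 4) → (6, 4); (4, -3) → (5/2, -3); (1, 2) → (2, 2)
T2 rotate counter-clockwise with cos θ = -7/25, sin θ = 24/25: (6, 4) → (-138/25, 116/25); (5/2, -3) → (109/50, 81/25); (2, 2) → (-62/25, 34/25)
T3 rotate counter-clockwise with cos θ = 7/25, sin θ = 24/25: (-138/25, 116/25) → (-6, -4); (109/50, 81/25) → (-5/2, 3); (-62/25, 34/25) → (-2, -2)
T4 translate by (3, 2): (-6, -4) → (-3, -2); (-5/2, 3) → (1/2, 5); (-2, -2) → (1, 0)
T5 scale by (-2, -2): (-3, -2) → (6, 4); (1/2, 5) → (-1, -10); (1, 0) → (-2, 0)
T6 scale by (-1, -2): (6, 4) → (-6, -8); (-1, -10) → (1, 20); (-2, 0) → (2, 0)

image vertices: (-6, -8), (1, 20), (2, 0)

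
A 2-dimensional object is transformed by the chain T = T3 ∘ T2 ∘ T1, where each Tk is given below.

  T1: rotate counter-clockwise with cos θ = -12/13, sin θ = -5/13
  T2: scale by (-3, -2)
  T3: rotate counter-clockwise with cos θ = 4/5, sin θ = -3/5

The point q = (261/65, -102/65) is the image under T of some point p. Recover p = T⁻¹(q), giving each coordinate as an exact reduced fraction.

T1 = [-12/13 5/13 0; -5/13 -12/13 0; 0 0 1]
T2·T1 = [36/13 -15/13 0; 10/13 24/13 0; 0 0 1]
T3·…·T1 = [174/65 12/65 0; -68/65 141/65 0; 0 0 1]
det M = 6; M⁻¹ = [47/130 -2/65 0; 34/195 29/65 0; 0 0 1]
M⁻¹ · (261/65, -102/65)ᵀ = (3/2, 0)ᵀ

p = (3/2, 0)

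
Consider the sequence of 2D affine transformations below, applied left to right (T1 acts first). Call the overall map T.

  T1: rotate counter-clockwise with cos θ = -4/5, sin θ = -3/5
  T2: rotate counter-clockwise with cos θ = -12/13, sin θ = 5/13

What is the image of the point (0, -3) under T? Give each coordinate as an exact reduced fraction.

T1 rotate counter-clockwise with cos θ = -4/5, sin θ = -3/5: (0, -3) → (-9/5, 12/5)
T2 rotate counter-clockwise with cos θ = -12/13, sin θ = 5/13: (-9/5, 12/5) → (48/65, -189/65)

T(p) = (48/65, -189/65)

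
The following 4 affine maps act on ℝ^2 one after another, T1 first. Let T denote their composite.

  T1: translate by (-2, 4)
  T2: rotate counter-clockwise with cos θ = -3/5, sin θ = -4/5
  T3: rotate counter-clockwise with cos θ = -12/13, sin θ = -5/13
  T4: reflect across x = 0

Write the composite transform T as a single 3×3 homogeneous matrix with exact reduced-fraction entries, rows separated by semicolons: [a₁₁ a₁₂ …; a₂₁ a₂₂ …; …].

T1 = [1 0 -2; 0 1 4; 0 0 1]
T2·T1 = [-3/5 4/5 22/5; -4/5 -3/5 -4/5; 0 0 1]
T3·…·T1 = [16/65 -63/65 -284/65; 63/65 16/65 -62/65; 0 0 1]
T4·…·T1 = [-16/65 63/65 284/65; 63/65 16/65 -62/65; 0 0 1]

T = [-16/65 63/65 284/65; 63/65 16/65 -62/65; 0 0 1]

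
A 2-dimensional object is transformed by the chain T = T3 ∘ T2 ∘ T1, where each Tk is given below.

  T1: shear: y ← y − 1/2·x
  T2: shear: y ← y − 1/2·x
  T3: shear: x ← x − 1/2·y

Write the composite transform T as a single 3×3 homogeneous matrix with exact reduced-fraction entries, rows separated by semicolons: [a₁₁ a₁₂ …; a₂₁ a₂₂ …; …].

T = [3/2 -1/2 0; -1 1 0; 0 0 1]

T1 = [1 0 0; -1/2 1 0; 0 0 1]
T2·T1 = [1 0 0; -1 1 0; 0 0 1]
T3·…·T1 = [3/2 -1/2 0; -1 1 0; 0 0 1]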